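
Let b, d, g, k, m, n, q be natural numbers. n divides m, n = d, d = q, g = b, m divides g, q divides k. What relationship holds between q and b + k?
q divides b + k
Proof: n = d and d = q, hence n = q. Because n divides m and m divides g, n divides g. Since n = q, q divides g. g = b, so q divides b. From q divides k, q divides b + k.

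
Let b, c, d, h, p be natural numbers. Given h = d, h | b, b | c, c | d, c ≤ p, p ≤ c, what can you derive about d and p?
d = p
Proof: h = d and h | b, so d | b. b | c, so d | c. Since c | d, d = c. c ≤ p and p ≤ c, therefore c = p. Since d = c, d = p.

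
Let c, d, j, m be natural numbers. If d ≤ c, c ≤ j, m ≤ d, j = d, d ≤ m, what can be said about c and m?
c = m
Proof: j = d and c ≤ j, thus c ≤ d. d ≤ c, so c = d. d ≤ m and m ≤ d, so d = m. From c = d, c = m.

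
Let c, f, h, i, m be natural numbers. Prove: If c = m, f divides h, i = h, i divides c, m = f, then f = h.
i = h and i divides c, so h divides c. c = m, so h divides m. From m = f, h divides f. Because f divides h, f = h.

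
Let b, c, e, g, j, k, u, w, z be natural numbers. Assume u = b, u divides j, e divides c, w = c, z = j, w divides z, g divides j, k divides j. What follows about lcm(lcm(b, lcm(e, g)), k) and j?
lcm(lcm(b, lcm(e, g)), k) divides j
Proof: Since u = b and u divides j, b divides j. z = j and w divides z, thus w divides j. Since w = c, c divides j. Since e divides c, e divides j. g divides j, so lcm(e, g) divides j. Since b divides j, lcm(b, lcm(e, g)) divides j. From k divides j, lcm(lcm(b, lcm(e, g)), k) divides j.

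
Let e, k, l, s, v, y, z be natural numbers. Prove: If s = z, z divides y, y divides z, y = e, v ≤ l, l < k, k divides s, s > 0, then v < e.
From z divides y and y divides z, z = y. s = z, so s = y. Since y = e, s = e. From v ≤ l and l < k, v < k. k divides s and s > 0, hence k ≤ s. Since v < k, v < s. s = e, so v < e.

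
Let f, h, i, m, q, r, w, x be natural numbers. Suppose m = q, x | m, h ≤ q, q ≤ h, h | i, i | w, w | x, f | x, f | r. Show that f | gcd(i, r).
From m = q and x | m, x | q. h ≤ q and q ≤ h, therefore h = q. h | i, so q | i. x | q, so x | i. i | w and w | x, hence i | x. Since x | i, x = i. Since f | x, f | i. f | r, so f | gcd(i, r).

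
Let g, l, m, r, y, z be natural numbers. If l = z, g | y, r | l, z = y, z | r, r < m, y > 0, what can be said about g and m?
g < m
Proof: Since g | y and y > 0, g ≤ y. l = z and r | l, thus r | z. Because z | r, r = z. Since z = y, r = y. r < m, so y < m. Since g ≤ y, g < m.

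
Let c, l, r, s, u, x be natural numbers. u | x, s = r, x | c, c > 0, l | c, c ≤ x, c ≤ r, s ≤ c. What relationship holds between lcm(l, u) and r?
lcm(l, u) ≤ r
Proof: From s = r and s ≤ c, r ≤ c. Since c ≤ r, c = r. x | c and c > 0, thus x ≤ c. Because c ≤ x, x = c. u | x, so u | c. From l | c, lcm(l, u) | c. c > 0, so lcm(l, u) ≤ c. Since c = r, lcm(l, u) ≤ r.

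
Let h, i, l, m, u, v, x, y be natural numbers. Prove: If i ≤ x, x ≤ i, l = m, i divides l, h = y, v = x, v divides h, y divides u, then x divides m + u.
i ≤ x and x ≤ i, hence i = x. l = m and i divides l, hence i divides m. i = x, so x divides m. Since v = x and v divides h, x divides h. h = y, so x divides y. Since y divides u, x divides u. Since x divides m, x divides m + u.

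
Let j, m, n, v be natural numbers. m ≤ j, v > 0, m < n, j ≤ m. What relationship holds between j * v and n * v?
j * v < n * v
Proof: m ≤ j and j ≤ m, so m = j. m < n, so j < n. Combined with v > 0, by multiplying by a positive, j * v < n * v.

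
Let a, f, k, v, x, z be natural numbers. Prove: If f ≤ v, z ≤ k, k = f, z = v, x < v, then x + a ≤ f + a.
From k = f and z ≤ k, z ≤ f. Since z = v, v ≤ f. Since f ≤ v, v = f. Since x < v, x < f. Then x + a < f + a. Then x + a ≤ f + a.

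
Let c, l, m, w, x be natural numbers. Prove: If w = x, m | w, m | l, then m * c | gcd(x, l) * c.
w = x and m | w, therefore m | x. Since m | l, m | gcd(x, l). Then m * c | gcd(x, l) * c.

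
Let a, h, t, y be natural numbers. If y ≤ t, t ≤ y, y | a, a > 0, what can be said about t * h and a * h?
t * h ≤ a * h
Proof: From y ≤ t and t ≤ y, y = t. Since y | a, t | a. Since a > 0, t ≤ a. Then t * h ≤ a * h.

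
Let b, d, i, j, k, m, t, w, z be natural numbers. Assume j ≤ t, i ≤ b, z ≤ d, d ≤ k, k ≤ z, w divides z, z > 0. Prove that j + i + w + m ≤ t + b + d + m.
d ≤ k and k ≤ z, thus d ≤ z. Since z ≤ d, z = d. w divides z and z > 0, hence w ≤ z. z = d, so w ≤ d. Because i ≤ b, i + w ≤ b + d. Then i + w + m ≤ b + d + m. Since j ≤ t, j + i + w + m ≤ t + b + d + m.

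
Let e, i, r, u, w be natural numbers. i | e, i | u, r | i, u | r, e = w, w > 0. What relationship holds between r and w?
r ≤ w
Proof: From i | u and u | r, i | r. r | i, so i = r. e = w and i | e, so i | w. Since i = r, r | w. Because w > 0, r ≤ w.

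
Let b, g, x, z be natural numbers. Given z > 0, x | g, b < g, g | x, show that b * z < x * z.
g | x and x | g, hence g = x. b < g, so b < x. From z > 0, b * z < x * z.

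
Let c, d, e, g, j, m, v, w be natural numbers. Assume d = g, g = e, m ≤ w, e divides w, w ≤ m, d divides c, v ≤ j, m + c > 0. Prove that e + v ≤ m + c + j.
From w ≤ m and m ≤ w, w = m. e divides w, so e divides m. Since d = g and g = e, d = e. d divides c, so e divides c. Since e divides m, e divides m + c. Since m + c > 0, e ≤ m + c. v ≤ j, so e + v ≤ m + c + j.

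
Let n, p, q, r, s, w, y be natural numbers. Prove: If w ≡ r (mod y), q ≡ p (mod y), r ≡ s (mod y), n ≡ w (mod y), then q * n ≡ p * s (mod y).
n ≡ w (mod y) and w ≡ r (mod y), therefore n ≡ r (mod y). Since r ≡ s (mod y), n ≡ s (mod y). Since q ≡ p (mod y), q * n ≡ p * s (mod y).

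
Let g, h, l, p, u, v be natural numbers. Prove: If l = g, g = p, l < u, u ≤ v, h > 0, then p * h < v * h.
Because l = g and g = p, l = p. l < u, so p < u. Because u ≤ v, p < v. Since h > 0, by multiplying by a positive, p * h < v * h.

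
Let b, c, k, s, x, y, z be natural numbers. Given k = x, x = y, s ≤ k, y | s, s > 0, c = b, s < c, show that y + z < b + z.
k = x and x = y, therefore k = y. s ≤ k, so s ≤ y. y | s and s > 0, therefore y ≤ s. s ≤ y, so s = y. Because c = b and s < c, s < b. s = y, so y < b. Then y + z < b + z.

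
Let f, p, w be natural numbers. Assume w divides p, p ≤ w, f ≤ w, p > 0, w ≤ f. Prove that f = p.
f ≤ w and w ≤ f, so f = w. w divides p and p > 0, therefore w ≤ p. Since p ≤ w, w = p. f = w, so f = p.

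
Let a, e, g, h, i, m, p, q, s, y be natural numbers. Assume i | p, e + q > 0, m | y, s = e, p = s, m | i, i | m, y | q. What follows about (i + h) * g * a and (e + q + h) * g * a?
(i + h) * g * a ≤ (e + q + h) * g * a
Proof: Since p = s and s = e, p = e. Since i | p, i | e. m | i and i | m, hence m = i. Since m | y, i | y. y | q, so i | q. i | e, so i | e + q. Since e + q > 0, i ≤ e + q. Then i + h ≤ e + q + h. Then (i + h) * g ≤ (e + q + h) * g. Then (i + h) * g * a ≤ (e + q + h) * g * a.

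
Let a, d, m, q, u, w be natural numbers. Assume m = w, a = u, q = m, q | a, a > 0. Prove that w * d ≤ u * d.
Since q = m and m = w, q = w. q | a and a > 0, so q ≤ a. q = w, so w ≤ a. Since a = u, w ≤ u. Then w * d ≤ u * d.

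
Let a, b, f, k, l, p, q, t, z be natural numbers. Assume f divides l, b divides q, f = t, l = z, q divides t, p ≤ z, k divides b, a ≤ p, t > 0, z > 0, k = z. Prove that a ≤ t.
k = z and k divides b, hence z divides b. b divides q, so z divides q. q divides t, so z divides t. t > 0, so z ≤ t. l = z and f divides l, so f divides z. z > 0, so f ≤ z. Because f = t, t ≤ z. z ≤ t, so z = t. a ≤ p and p ≤ z, hence a ≤ z. z = t, so a ≤ t.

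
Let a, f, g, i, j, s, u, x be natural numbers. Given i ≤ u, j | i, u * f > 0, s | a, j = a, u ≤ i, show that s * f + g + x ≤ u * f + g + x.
Because i ≤ u and u ≤ i, i = u. j = a and j | i, therefore a | i. s | a, so s | i. i = u, so s | u. Then s * f | u * f. u * f > 0, so s * f ≤ u * f. Then s * f + g ≤ u * f + g. Then s * f + g + x ≤ u * f + g + x.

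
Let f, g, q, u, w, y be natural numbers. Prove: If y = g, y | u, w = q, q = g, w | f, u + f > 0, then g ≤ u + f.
y = g and y | u, thus g | u. From w = q and q = g, w = g. w | f, so g | f. g | u, so g | u + f. u + f > 0, so g ≤ u + f.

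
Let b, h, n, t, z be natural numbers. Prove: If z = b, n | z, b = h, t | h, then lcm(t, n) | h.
z = b and b = h, hence z = h. n | z, so n | h. Since t | h, lcm(t, n) | h.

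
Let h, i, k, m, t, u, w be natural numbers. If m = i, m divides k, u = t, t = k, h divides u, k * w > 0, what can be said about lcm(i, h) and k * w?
lcm(i, h) ≤ k * w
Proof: m = i and m divides k, so i divides k. u = t and t = k, thus u = k. Since h divides u, h divides k. i divides k, so lcm(i, h) divides k. Then lcm(i, h) divides k * w. From k * w > 0, lcm(i, h) ≤ k * w.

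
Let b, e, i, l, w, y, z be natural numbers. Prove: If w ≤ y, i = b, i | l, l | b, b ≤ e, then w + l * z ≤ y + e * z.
From i = b and i | l, b | l. l | b, so b = l. Since b ≤ e, l ≤ e. Then l * z ≤ e * z. Since w ≤ y, w + l * z ≤ y + e * z.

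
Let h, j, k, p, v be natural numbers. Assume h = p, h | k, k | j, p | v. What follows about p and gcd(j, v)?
p | gcd(j, v)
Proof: h = p and h | k, hence p | k. k | j, so p | j. p | v, so p | gcd(j, v).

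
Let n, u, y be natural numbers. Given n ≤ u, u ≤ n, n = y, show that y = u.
u ≤ n and n ≤ u, thus u = n. Because n = y, u = y. Then y = u.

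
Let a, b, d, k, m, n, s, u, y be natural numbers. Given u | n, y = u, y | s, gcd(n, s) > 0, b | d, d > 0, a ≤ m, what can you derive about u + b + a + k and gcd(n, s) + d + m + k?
u + b + a + k ≤ gcd(n, s) + d + m + k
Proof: Because y = u and y | s, u | s. Since u | n, u | gcd(n, s). Since gcd(n, s) > 0, u ≤ gcd(n, s). From b | d and d > 0, b ≤ d. Since u ≤ gcd(n, s), u + b ≤ gcd(n, s) + d. Since a ≤ m, a + k ≤ m + k. Since u + b ≤ gcd(n, s) + d, u + b + a + k ≤ gcd(n, s) + d + m + k.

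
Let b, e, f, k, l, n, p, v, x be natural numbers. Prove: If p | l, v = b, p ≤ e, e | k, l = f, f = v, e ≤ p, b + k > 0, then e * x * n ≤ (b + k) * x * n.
f = v and v = b, thus f = b. p ≤ e and e ≤ p, therefore p = e. From l = f and p | l, p | f. p = e, so e | f. f = b, so e | b. Since e | k, e | b + k. Since b + k > 0, e ≤ b + k. Then e * x ≤ (b + k) * x. Then e * x * n ≤ (b + k) * x * n.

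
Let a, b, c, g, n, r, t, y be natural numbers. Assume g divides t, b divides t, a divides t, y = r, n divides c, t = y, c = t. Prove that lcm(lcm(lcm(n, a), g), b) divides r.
t = y and y = r, so t = r. c = t and n divides c, thus n divides t. Since a divides t, lcm(n, a) divides t. Because g divides t, lcm(lcm(n, a), g) divides t. b divides t, so lcm(lcm(lcm(n, a), g), b) divides t. t = r, so lcm(lcm(lcm(n, a), g), b) divides r.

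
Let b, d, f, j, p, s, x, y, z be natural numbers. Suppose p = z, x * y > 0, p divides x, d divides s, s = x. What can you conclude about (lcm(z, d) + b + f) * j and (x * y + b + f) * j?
(lcm(z, d) + b + f) * j ≤ (x * y + b + f) * j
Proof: p = z and p divides x, thus z divides x. s = x and d divides s, thus d divides x. Since z divides x, lcm(z, d) divides x. Then lcm(z, d) divides x * y. x * y > 0, so lcm(z, d) ≤ x * y. Then lcm(z, d) + b ≤ x * y + b. Then lcm(z, d) + b + f ≤ x * y + b + f. By multiplying by a non-negative, (lcm(z, d) + b + f) * j ≤ (x * y + b + f) * j.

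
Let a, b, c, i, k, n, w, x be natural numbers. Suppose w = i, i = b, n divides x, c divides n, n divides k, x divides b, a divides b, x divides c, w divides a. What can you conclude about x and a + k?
x divides a + k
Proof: w = i and i = b, thus w = b. w divides a, so b divides a. From a divides b, b = a. x divides b, so x divides a. x divides c and c divides n, hence x divides n. Since n divides x, n = x. n divides k, so x divides k. Since x divides a, x divides a + k.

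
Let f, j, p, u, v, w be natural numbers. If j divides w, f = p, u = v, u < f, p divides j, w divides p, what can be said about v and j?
v < j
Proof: From j divides w and w divides p, j divides p. p divides j, so p = j. f = p, so f = j. u = v and u < f, thus v < f. f = j, so v < j.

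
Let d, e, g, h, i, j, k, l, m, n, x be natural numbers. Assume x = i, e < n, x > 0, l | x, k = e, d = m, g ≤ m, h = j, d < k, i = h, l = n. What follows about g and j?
g < j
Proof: d = m and d < k, so m < k. Because k = e, m < e. Since g ≤ m, g < e. e < n, so g < n. Because x = i and i = h, x = h. Since h = j, x = j. Because l = n and l | x, n | x. x > 0, so n ≤ x. Since x = j, n ≤ j. Since g < n, g < j.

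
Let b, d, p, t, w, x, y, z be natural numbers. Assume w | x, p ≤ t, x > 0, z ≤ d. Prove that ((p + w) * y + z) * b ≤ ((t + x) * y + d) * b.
From w | x and x > 0, w ≤ x. Because p ≤ t, p + w ≤ t + x. Then (p + w) * y ≤ (t + x) * y. Because z ≤ d, (p + w) * y + z ≤ (t + x) * y + d. Then ((p + w) * y + z) * b ≤ ((t + x) * y + d) * b.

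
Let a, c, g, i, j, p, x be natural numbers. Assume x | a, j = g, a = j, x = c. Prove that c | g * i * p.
From a = j and j = g, a = g. Since x | a, x | g. x = c, so c | g. Then c | g * i. Then c | g * i * p.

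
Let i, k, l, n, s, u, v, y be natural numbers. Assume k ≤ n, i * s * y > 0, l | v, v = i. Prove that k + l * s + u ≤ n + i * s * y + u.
v = i and l | v, hence l | i. Then l * s | i * s. Then l * s | i * s * y. Since i * s * y > 0, l * s ≤ i * s * y. Then l * s + u ≤ i * s * y + u. Since k ≤ n, k + l * s + u ≤ n + i * s * y + u.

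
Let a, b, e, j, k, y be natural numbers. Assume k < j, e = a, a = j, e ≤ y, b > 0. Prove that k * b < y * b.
e = a and a = j, hence e = j. Since e ≤ y, j ≤ y. k < j, so k < y. Since b > 0, k * b < y * b.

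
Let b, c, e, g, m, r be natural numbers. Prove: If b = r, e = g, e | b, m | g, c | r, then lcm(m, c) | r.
e = g and e | b, so g | b. Because m | g, m | b. Since b = r, m | r. From c | r, lcm(m, c) | r.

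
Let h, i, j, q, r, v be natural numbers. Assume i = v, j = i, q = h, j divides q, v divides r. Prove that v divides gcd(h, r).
Since q = h and j divides q, j divides h. j = i, so i divides h. i = v, so v divides h. Since v divides r, v divides gcd(h, r).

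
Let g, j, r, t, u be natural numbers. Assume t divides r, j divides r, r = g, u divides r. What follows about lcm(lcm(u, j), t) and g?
lcm(lcm(u, j), t) divides g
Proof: From u divides r and j divides r, lcm(u, j) divides r. t divides r, so lcm(lcm(u, j), t) divides r. Since r = g, lcm(lcm(u, j), t) divides g.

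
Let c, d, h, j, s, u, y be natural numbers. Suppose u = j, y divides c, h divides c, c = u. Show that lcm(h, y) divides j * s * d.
c = u and u = j, thus c = j. h divides c and y divides c, hence lcm(h, y) divides c. c = j, so lcm(h, y) divides j. Then lcm(h, y) divides j * s. Then lcm(h, y) divides j * s * d.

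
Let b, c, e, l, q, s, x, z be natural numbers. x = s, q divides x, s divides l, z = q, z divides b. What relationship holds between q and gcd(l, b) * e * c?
q divides gcd(l, b) * e * c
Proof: x = s and q divides x, thus q divides s. Since s divides l, q divides l. z = q and z divides b, thus q divides b. Since q divides l, q divides gcd(l, b). Then q divides gcd(l, b) * e. Then q divides gcd(l, b) * e * c.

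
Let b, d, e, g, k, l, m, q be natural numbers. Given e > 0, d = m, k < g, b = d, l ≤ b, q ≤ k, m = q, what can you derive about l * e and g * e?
l * e < g * e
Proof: d = m and m = q, therefore d = q. b = d and l ≤ b, so l ≤ d. Since d = q, l ≤ q. Since q ≤ k and k < g, q < g. Because l ≤ q, l < g. Since e > 0, by multiplying by a positive, l * e < g * e.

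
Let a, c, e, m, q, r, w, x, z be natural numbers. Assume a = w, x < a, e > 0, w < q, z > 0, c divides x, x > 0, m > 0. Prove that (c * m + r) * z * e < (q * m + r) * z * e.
Because c divides x and x > 0, c ≤ x. Because a = w and x < a, x < w. Since w < q, x < q. Since c ≤ x, c < q. Because m > 0, by multiplying by a positive, c * m < q * m. Then c * m + r < q * m + r. Combining with z > 0, by multiplying by a positive, (c * m + r) * z < (q * m + r) * z. Combining with e > 0, by multiplying by a positive, (c * m + r) * z * e < (q * m + r) * z * e.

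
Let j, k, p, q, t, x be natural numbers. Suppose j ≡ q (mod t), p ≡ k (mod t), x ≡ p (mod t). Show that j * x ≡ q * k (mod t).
From x ≡ p (mod t) and p ≡ k (mod t), x ≡ k (mod t). j ≡ q (mod t), so j * x ≡ q * k (mod t).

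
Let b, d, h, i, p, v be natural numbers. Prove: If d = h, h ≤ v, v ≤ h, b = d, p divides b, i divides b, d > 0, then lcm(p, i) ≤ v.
Since h ≤ v and v ≤ h, h = v. d = h, so d = v. p divides b and i divides b, hence lcm(p, i) divides b. Since b = d, lcm(p, i) divides d. Since d > 0, lcm(p, i) ≤ d. From d = v, lcm(p, i) ≤ v.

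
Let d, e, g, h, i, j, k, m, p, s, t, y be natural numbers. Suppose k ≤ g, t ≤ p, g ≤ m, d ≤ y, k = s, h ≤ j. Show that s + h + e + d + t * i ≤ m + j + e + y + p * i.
Since k ≤ g and g ≤ m, k ≤ m. k = s, so s ≤ m. Since h ≤ j, s + h ≤ m + j. Then s + h + e ≤ m + j + e. Since t ≤ p, by multiplying by a non-negative, t * i ≤ p * i. Since d ≤ y, d + t * i ≤ y + p * i. Since s + h + e ≤ m + j + e, s + h + e + d + t * i ≤ m + j + e + y + p * i.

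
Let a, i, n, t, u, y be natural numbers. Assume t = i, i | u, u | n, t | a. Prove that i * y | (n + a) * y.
Because i | u and u | n, i | n. t = i and t | a, so i | a. i | n, so i | n + a. Then i * y | (n + a) * y.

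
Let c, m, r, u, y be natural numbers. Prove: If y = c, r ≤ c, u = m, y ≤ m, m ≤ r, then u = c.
Since m ≤ r and r ≤ c, m ≤ c. y = c and y ≤ m, thus c ≤ m. m ≤ c, so m = c. u = m, so u = c.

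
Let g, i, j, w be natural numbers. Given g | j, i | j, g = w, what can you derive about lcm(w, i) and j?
lcm(w, i) | j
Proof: g = w and g | j, thus w | j. From i | j, lcm(w, i) | j.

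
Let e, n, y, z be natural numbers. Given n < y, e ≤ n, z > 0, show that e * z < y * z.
e ≤ n and n < y, thus e < y. z > 0, so e * z < y * z.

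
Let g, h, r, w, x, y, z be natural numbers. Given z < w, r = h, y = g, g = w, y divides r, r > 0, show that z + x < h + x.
y = g and g = w, so y = w. Since y divides r, w divides r. Since r > 0, w ≤ r. Since r = h, w ≤ h. From z < w, z < h. Then z + x < h + x.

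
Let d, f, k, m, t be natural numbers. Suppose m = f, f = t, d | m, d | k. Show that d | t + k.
Since m = f and f = t, m = t. Since d | m, d | t. d | k, so d | t + k.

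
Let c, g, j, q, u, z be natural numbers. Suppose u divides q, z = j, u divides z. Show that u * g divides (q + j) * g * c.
Since z = j and u divides z, u divides j. u divides q, so u divides q + j. Then u * g divides (q + j) * g. Then u * g divides (q + j) * g * c.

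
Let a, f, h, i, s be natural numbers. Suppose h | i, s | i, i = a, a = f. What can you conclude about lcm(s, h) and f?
lcm(s, h) | f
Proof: i = a and a = f, thus i = f. Because s | i and h | i, lcm(s, h) | i. Because i = f, lcm(s, h) | f.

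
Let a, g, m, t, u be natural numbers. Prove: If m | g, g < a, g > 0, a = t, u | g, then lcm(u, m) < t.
u | g and m | g, so lcm(u, m) | g. Since g > 0, lcm(u, m) ≤ g. Because a = t and g < a, g < t. Since lcm(u, m) ≤ g, lcm(u, m) < t.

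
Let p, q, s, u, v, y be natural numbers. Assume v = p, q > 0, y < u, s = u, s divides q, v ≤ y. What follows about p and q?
p < q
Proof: v = p and v ≤ y, so p ≤ y. y < u, so p < u. Because s = u and s divides q, u divides q. q > 0, so u ≤ q. Since p < u, p < q.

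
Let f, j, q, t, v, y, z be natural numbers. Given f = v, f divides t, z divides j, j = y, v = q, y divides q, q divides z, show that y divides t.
f = v and v = q, thus f = q. j = y and z divides j, so z divides y. q divides z, so q divides y. Since y divides q, q = y. Since f = q, f = y. f divides t, so y divides t.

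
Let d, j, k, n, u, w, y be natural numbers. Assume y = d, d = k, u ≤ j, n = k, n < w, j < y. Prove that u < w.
y = d and d = k, hence y = k. u ≤ j and j < y, thus u < y. Because y = k, u < k. Since n = k and n < w, k < w. Since u < k, u < w.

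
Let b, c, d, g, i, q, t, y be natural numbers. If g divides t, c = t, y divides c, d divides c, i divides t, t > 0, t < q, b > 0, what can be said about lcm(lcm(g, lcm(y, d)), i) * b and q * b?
lcm(lcm(g, lcm(y, d)), i) * b < q * b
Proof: y divides c and d divides c, thus lcm(y, d) divides c. Since c = t, lcm(y, d) divides t. Since g divides t, lcm(g, lcm(y, d)) divides t. i divides t, so lcm(lcm(g, lcm(y, d)), i) divides t. t > 0, so lcm(lcm(g, lcm(y, d)), i) ≤ t. Since t < q, lcm(lcm(g, lcm(y, d)), i) < q. Combining with b > 0, by multiplying by a positive, lcm(lcm(g, lcm(y, d)), i) * b < q * b.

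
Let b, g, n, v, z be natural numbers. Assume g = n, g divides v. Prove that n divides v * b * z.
Since g = n and g divides v, n divides v. Then n divides v * b. Then n divides v * b * z.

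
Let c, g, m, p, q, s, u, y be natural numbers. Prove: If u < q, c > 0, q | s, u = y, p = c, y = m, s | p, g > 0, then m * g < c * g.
u = y and u < q, thus y < q. Since y = m, m < q. Because p = c and s | p, s | c. Since q | s, q | c. Since c > 0, q ≤ c. From m < q, m < c. Since g > 0, m * g < c * g.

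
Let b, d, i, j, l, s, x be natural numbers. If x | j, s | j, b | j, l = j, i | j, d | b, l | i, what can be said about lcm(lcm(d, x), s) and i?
lcm(lcm(d, x), s) | i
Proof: l = j and l | i, hence j | i. i | j, so j = i. d | b and b | j, thus d | j. Since x | j, lcm(d, x) | j. Since s | j, lcm(lcm(d, x), s) | j. Since j = i, lcm(lcm(d, x), s) | i.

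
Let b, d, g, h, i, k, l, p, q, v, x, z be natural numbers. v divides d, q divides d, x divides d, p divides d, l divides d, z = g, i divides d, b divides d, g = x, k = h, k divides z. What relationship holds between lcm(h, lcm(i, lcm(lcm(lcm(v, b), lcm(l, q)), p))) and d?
lcm(h, lcm(i, lcm(lcm(lcm(v, b), lcm(l, q)), p))) divides d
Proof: z = g and g = x, therefore z = x. Since k divides z, k divides x. x divides d, so k divides d. Since k = h, h divides d. v divides d and b divides d, hence lcm(v, b) divides d. l divides d and q divides d, thus lcm(l, q) divides d. lcm(v, b) divides d, so lcm(lcm(v, b), lcm(l, q)) divides d. p divides d, so lcm(lcm(lcm(v, b), lcm(l, q)), p) divides d. i divides d, so lcm(i, lcm(lcm(lcm(v, b), lcm(l, q)), p)) divides d. h divides d, so lcm(h, lcm(i, lcm(lcm(lcm(v, b), lcm(l, q)), p))) divides d.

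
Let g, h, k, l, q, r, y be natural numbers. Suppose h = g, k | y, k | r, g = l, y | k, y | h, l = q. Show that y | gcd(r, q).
k | y and y | k, hence k = y. k | r, so y | r. h = g and g = l, hence h = l. l = q, so h = q. Since y | h, y | q. Since y | r, y | gcd(r, q).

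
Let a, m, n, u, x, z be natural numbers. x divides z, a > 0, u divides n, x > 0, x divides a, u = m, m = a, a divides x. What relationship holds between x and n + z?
x divides n + z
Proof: u = m and m = a, therefore u = a. a divides x and x > 0, hence a ≤ x. Because x divides a and a > 0, x ≤ a. Because a ≤ x, a = x. u = a, so u = x. From u divides n, x divides n. From x divides z, x divides n + z.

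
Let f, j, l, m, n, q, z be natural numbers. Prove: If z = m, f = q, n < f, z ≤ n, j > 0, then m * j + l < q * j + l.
From z ≤ n and n < f, z < f. Since f = q, z < q. Because z = m, m < q. Since j > 0, by multiplying by a positive, m * j < q * j. Then m * j + l < q * j + l.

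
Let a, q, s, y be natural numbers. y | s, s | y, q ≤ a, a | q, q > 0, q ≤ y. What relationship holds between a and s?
a ≤ s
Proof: Since y | s and s | y, y = s. a | q and q > 0, thus a ≤ q. Since q ≤ a, q = a. Because q ≤ y, a ≤ y. y = s, so a ≤ s.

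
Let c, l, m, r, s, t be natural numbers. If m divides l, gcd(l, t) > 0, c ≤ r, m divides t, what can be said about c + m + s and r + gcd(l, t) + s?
c + m + s ≤ r + gcd(l, t) + s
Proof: From m divides l and m divides t, m divides gcd(l, t). Since gcd(l, t) > 0, m ≤ gcd(l, t). Then m + s ≤ gcd(l, t) + s. Since c ≤ r, c + m + s ≤ r + gcd(l, t) + s.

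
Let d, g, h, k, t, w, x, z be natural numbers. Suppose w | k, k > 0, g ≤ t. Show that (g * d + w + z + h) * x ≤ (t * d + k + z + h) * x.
g ≤ t, thus g * d ≤ t * d. Because w | k and k > 0, w ≤ k. g * d ≤ t * d, so g * d + w ≤ t * d + k. Then g * d + w + z ≤ t * d + k + z. Then g * d + w + z + h ≤ t * d + k + z + h. Then (g * d + w + z + h) * x ≤ (t * d + k + z + h) * x.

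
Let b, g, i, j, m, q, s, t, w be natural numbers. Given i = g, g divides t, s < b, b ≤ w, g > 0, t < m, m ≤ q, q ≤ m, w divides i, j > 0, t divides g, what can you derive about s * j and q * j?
s * j < q * j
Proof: s < b and b ≤ w, thus s < w. i = g and w divides i, so w divides g. Since g > 0, w ≤ g. Since s < w, s < g. From t divides g and g divides t, t = g. From m ≤ q and q ≤ m, m = q. t < m, so t < q. t = g, so g < q. s < g, so s < q. Using j > 0, by multiplying by a positive, s * j < q * j.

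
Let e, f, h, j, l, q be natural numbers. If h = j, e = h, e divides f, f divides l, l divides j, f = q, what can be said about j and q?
j = q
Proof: Since e = h and e divides f, h divides f. h = j, so j divides f. From f divides l and l divides j, f divides j. j divides f, so j = f. Because f = q, j = q.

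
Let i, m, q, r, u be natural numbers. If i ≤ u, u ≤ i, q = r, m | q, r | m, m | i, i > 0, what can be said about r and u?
r ≤ u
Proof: Because i ≤ u and u ≤ i, i = u. From q = r and m | q, m | r. Since r | m, m = r. Since m | i, r | i. Since i > 0, r ≤ i. Since i = u, r ≤ u.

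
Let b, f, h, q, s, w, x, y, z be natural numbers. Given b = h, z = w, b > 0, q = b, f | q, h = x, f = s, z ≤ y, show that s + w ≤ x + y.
b = h and h = x, so b = x. q = b and f | q, so f | b. Since f = s, s | b. b > 0, so s ≤ b. Because b = x, s ≤ x. From z = w and z ≤ y, w ≤ y. Since s ≤ x, s + w ≤ x + y.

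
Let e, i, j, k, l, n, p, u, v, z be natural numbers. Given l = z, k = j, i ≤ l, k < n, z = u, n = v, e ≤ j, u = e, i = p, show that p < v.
From l = z and z = u, l = u. Since i ≤ l, i ≤ u. Since i = p, p ≤ u. Since u = e, p ≤ e. Since e ≤ j, p ≤ j. Because n = v and k < n, k < v. From k = j, j < v. Since p ≤ j, p < v.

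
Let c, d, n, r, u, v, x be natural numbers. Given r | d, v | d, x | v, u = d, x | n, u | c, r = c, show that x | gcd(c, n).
Since u = d and u | c, d | c. r = c and r | d, so c | d. From d | c, d = c. From x | v and v | d, x | d. Since d = c, x | c. Since x | n, x | gcd(c, n).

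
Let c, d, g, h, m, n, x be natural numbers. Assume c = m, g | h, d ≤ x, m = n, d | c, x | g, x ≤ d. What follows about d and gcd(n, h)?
d | gcd(n, h)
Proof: c = m and m = n, therefore c = n. Because d | c, d | n. Since x ≤ d and d ≤ x, x = d. x | g and g | h, so x | h. Because x = d, d | h. d | n, so d | gcd(n, h).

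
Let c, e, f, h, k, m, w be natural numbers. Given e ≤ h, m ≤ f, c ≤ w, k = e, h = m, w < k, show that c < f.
From k = e and w < k, w < e. Since c ≤ w, c < e. h = m and e ≤ h, so e ≤ m. Since m ≤ f, e ≤ f. Since c < e, c < f.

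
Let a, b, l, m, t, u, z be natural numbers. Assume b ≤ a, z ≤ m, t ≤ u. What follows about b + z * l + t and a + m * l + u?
b + z * l + t ≤ a + m * l + u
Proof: z ≤ m. By multiplying by a non-negative, z * l ≤ m * l. Since t ≤ u, z * l + t ≤ m * l + u. b ≤ a, so b + z * l + t ≤ a + m * l + u.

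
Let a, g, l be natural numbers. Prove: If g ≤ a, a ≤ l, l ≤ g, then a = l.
l ≤ g and g ≤ a, therefore l ≤ a. a ≤ l, so a = l.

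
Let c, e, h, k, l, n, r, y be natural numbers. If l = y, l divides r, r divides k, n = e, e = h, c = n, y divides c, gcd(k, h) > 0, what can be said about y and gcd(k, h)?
y ≤ gcd(k, h)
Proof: l divides r and r divides k, hence l divides k. l = y, so y divides k. n = e and e = h, thus n = h. c = n and y divides c, so y divides n. n = h, so y divides h. y divides k, so y divides gcd(k, h). Since gcd(k, h) > 0, y ≤ gcd(k, h).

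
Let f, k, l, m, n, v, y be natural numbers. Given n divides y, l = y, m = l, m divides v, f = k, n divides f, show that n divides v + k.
m = l and m divides v, therefore l divides v. l = y, so y divides v. Because n divides y, n divides v. f = k and n divides f, so n divides k. Since n divides v, n divides v + k.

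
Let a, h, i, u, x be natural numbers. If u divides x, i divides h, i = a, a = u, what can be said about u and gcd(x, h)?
u divides gcd(x, h)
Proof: i = a and a = u, thus i = u. Since i divides h, u divides h. Since u divides x, u divides gcd(x, h).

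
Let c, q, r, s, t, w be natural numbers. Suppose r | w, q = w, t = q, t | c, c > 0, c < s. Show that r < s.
t = q and t | c, hence q | c. q = w, so w | c. r | w, so r | c. c > 0, so r ≤ c. c < s, so r < s.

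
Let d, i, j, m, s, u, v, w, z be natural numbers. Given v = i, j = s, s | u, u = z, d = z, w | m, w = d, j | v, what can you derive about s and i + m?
s | i + m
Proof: Because j = s and j | v, s | v. v = i, so s | i. u = z and s | u, hence s | z. w = d and w | m, thus d | m. d = z, so z | m. Because s | z, s | m. Since s | i, s | i + m.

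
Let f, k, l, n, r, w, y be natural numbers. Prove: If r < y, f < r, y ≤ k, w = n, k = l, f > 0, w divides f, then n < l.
w = n and w divides f, so n divides f. f > 0, so n ≤ f. Since r < y and y ≤ k, r < k. Since f < r, f < k. n ≤ f, so n < k. Since k = l, n < l.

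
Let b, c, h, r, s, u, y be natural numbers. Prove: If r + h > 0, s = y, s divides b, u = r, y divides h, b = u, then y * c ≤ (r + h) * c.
Because b = u and s divides b, s divides u. s = y, so y divides u. u = r, so y divides r. y divides h, so y divides r + h. r + h > 0, so y ≤ r + h. By multiplying by a non-negative, y * c ≤ (r + h) * c.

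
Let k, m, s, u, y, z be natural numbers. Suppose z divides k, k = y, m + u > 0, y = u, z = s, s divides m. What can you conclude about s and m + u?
s ≤ m + u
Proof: k = y and y = u, thus k = u. Because z = s and z divides k, s divides k. k = u, so s divides u. Since s divides m, s divides m + u. m + u > 0, so s ≤ m + u.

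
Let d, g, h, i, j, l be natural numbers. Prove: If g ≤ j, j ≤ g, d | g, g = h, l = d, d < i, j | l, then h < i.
j ≤ g and g ≤ j, so j = g. l = d and j | l, so j | d. Since j = g, g | d. d | g, so d = g. Since g = h, d = h. From d < i, h < i.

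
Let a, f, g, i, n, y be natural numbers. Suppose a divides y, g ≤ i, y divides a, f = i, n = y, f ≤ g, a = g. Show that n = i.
y divides a and a divides y, hence y = a. n = y, so n = a. Since a = g, n = g. f = i and f ≤ g, therefore i ≤ g. From g ≤ i, g = i. n = g, so n = i.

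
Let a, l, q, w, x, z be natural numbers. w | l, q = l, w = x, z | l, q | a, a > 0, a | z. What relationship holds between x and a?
x ≤ a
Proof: Since q = l and q | a, l | a. a | z and z | l, therefore a | l. From l | a, l = a. Since w | l, w | a. a > 0, so w ≤ a. Since w = x, x ≤ a.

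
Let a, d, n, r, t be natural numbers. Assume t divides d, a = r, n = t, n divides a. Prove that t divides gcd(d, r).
n = t and n divides a, thus t divides a. a = r, so t divides r. Since t divides d, t divides gcd(d, r).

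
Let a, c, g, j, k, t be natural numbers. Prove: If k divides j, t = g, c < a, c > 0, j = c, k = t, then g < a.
Since k = t and t = g, k = g. j = c and k divides j, thus k divides c. Since c > 0, k ≤ c. Since k = g, g ≤ c. c < a, so g < a.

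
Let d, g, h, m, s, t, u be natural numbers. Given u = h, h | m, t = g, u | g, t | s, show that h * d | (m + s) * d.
Because u = h and u | g, h | g. Because t = g and t | s, g | s. Since h | g, h | s. h | m, so h | m + s. Then h * d | (m + s) * d.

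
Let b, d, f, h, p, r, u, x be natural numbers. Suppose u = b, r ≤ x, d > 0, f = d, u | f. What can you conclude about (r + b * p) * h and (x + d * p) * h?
(r + b * p) * h ≤ (x + d * p) * h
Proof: f = d and u | f, therefore u | d. d > 0, so u ≤ d. Since u = b, b ≤ d. Then b * p ≤ d * p. Since r ≤ x, r + b * p ≤ x + d * p. Then (r + b * p) * h ≤ (x + d * p) * h.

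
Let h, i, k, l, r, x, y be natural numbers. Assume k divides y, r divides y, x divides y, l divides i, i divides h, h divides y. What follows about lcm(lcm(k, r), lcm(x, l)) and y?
lcm(lcm(k, r), lcm(x, l)) divides y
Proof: Because k divides y and r divides y, lcm(k, r) divides y. Because l divides i and i divides h, l divides h. Since h divides y, l divides y. x divides y, so lcm(x, l) divides y. Since lcm(k, r) divides y, lcm(lcm(k, r), lcm(x, l)) divides y.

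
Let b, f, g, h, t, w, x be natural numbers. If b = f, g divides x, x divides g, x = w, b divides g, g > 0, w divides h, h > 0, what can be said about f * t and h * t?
f * t ≤ h * t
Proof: g divides x and x divides g, therefore g = x. Since x = w, g = w. From b divides g and g > 0, b ≤ g. g = w, so b ≤ w. Since w divides h and h > 0, w ≤ h. From b ≤ w, b ≤ h. Since b = f, f ≤ h. By multiplying by a non-negative, f * t ≤ h * t.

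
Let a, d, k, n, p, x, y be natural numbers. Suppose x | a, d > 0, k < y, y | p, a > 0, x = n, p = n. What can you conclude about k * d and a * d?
k * d < a * d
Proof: p = n and y | p, thus y | n. x = n and x | a, so n | a. y | n, so y | a. a > 0, so y ≤ a. Since k < y, k < a. From d > 0, k * d < a * d.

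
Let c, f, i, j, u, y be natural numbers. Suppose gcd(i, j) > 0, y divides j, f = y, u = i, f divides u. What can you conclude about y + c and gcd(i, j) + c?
y + c ≤ gcd(i, j) + c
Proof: Since u = i and f divides u, f divides i. f = y, so y divides i. y divides j, so y divides gcd(i, j). gcd(i, j) > 0, so y ≤ gcd(i, j). Then y + c ≤ gcd(i, j) + c.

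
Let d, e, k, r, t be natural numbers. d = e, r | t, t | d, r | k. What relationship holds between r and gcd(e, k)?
r | gcd(e, k)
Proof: r | t and t | d, so r | d. d = e, so r | e. Since r | k, r | gcd(e, k).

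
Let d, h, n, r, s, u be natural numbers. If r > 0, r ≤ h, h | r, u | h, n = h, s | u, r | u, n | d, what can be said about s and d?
s | d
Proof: h | r and r > 0, therefore h ≤ r. Since r ≤ h, r = h. r | u, so h | u. Since u | h, u = h. s | u, so s | h. n = h and n | d, thus h | d. From s | h, s | d.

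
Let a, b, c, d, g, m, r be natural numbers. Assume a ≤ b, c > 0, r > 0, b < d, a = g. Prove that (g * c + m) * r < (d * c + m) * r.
Since a ≤ b and b < d, a < d. Since a = g, g < d. Since c > 0, g * c < d * c. Then g * c + m < d * c + m. Since r > 0, (g * c + m) * r < (d * c + m) * r.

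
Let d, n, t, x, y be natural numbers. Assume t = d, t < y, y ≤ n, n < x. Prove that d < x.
Since t = d and t < y, d < y. y ≤ n and n < x, thus y < x. d < y, so d < x.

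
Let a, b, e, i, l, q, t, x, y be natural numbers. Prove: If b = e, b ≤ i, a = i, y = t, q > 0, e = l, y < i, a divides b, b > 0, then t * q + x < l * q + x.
a = i and a divides b, thus i divides b. Since b > 0, i ≤ b. b ≤ i, so i = b. b = e and e = l, hence b = l. Since i = b, i = l. y = t and y < i, hence t < i. i = l, so t < l. Combining with q > 0, by multiplying by a positive, t * q < l * q. Then t * q + x < l * q + x.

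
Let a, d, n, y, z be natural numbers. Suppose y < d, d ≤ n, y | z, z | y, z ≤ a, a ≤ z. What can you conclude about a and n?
a < n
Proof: Because y | z and z | y, y = z. z ≤ a and a ≤ z, hence z = a. Since y = z, y = a. y < d and d ≤ n, so y < n. From y = a, a < n.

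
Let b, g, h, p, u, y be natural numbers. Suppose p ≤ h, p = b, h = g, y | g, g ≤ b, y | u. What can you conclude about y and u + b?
y | u + b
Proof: h = g and p ≤ h, therefore p ≤ g. Since p = b, b ≤ g. Since g ≤ b, g = b. From y | g, y | b. Since y | u, y | u + b.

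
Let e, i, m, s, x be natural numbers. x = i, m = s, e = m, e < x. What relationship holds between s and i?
s < i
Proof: e = m and m = s, thus e = s. Because x = i and e < x, e < i. e = s, so s < i.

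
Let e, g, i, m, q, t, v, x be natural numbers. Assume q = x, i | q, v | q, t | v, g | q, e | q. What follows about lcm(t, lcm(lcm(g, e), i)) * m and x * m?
lcm(t, lcm(lcm(g, e), i)) * m | x * m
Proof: t | v and v | q, thus t | q. From g | q and e | q, lcm(g, e) | q. i | q, so lcm(lcm(g, e), i) | q. From t | q, lcm(t, lcm(lcm(g, e), i)) | q. q = x, so lcm(t, lcm(lcm(g, e), i)) | x. Then lcm(t, lcm(lcm(g, e), i)) * m | x * m.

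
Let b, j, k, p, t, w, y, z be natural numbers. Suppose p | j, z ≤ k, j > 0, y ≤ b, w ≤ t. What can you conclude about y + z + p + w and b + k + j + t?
y + z + p + w ≤ b + k + j + t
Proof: From p | j and j > 0, p ≤ j. Since w ≤ t, p + w ≤ j + t. Since z ≤ k, z + p + w ≤ k + j + t. y ≤ b, so y + z + p + w ≤ b + k + j + t.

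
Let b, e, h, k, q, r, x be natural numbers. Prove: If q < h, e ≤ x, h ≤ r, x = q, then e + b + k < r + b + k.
x = q and e ≤ x, hence e ≤ q. From q < h and h ≤ r, q < r. Since e ≤ q, e < r. Then e + b < r + b. Then e + b + k < r + b + k.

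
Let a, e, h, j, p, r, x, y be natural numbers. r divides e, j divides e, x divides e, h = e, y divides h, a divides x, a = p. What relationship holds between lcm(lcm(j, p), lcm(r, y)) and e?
lcm(lcm(j, p), lcm(r, y)) divides e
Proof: a = p and a divides x, hence p divides x. x divides e, so p divides e. Because j divides e, lcm(j, p) divides e. From h = e and y divides h, y divides e. Since r divides e, lcm(r, y) divides e. Since lcm(j, p) divides e, lcm(lcm(j, p), lcm(r, y)) divides e.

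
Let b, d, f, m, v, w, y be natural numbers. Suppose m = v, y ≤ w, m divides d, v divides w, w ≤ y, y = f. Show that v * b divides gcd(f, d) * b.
Because w ≤ y and y ≤ w, w = y. From y = f, w = f. Since v divides w, v divides f. Since m = v and m divides d, v divides d. Since v divides f, v divides gcd(f, d). Then v * b divides gcd(f, d) * b.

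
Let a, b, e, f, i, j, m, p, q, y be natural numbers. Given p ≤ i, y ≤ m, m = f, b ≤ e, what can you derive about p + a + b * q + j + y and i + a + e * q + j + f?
p + a + b * q + j + y ≤ i + a + e * q + j + f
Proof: p ≤ i, so p + a ≤ i + a. Since b ≤ e, by multiplying by a non-negative, b * q ≤ e * q. Then b * q + j ≤ e * q + j. From m = f and y ≤ m, y ≤ f. Since b * q + j ≤ e * q + j, b * q + j + y ≤ e * q + j + f. p + a ≤ i + a, so p + a + b * q + j + y ≤ i + a + e * q + j + f.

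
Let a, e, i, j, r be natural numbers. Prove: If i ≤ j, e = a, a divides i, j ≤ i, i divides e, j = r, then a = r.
e = a and i divides e, therefore i divides a. a divides i, so a = i. i ≤ j and j ≤ i, therefore i = j. a = i, so a = j. j = r, so a = r.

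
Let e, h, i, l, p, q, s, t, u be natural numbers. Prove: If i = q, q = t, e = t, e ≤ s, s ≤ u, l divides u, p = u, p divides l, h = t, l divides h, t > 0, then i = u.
i = q and q = t, so i = t. e = t and e ≤ s, thus t ≤ s. Since s ≤ u, t ≤ u. p = u and p divides l, hence u divides l. l divides u, so l = u. h = t and l divides h, so l divides t. l = u, so u divides t. t > 0, so u ≤ t. Since t ≤ u, t = u. Since i = t, i = u.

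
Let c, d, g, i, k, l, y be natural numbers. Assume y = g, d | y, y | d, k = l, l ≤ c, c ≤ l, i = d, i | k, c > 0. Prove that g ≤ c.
d | y and y | d, so d = y. From l ≤ c and c ≤ l, l = c. k = l, so k = c. i = d and i | k, hence d | k. From k = c, d | c. d = y, so y | c. Since y = g, g | c. Because c > 0, g ≤ c.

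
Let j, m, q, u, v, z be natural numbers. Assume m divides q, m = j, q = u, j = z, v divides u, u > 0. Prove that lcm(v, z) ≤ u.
From m = j and m divides q, j divides q. Since j = z, z divides q. q = u, so z divides u. v divides u, so lcm(v, z) divides u. Since u > 0, lcm(v, z) ≤ u.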